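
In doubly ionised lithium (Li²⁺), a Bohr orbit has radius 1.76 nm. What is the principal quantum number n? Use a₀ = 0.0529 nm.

10

r_n = n²a₀/Z ⇒ n² = rZ/a₀ = 1.76 × 3 / 0.0529 ≈ 99.81
n = 10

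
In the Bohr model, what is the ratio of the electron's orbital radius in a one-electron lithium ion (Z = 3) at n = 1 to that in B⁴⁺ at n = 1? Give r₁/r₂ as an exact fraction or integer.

r ∝ Z^-1 · n^2
r₁/r₂ = (3/5)^-1 · (1/1)^2 = 5/3

5/3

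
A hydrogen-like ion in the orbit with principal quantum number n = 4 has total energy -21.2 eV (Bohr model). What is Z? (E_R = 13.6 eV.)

E_n = −E_R Z²/n² ⇒ Z² = −E_n n²/E_R = 21.2 × 4² / 13.6 ≈ 24.94
Z = 5

5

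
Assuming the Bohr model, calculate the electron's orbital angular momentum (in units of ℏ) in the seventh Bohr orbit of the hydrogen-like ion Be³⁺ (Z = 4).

L_n = nℏ, so L/ℏ = n = 7.

7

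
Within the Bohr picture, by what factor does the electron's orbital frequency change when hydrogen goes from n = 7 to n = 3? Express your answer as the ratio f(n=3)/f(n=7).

f ∝ Z^2 · n^-3; with Z fixed, f ∝ n^-3.
f(n=3)/f(n=7) = (3/7)^-3 = 343/27

343/27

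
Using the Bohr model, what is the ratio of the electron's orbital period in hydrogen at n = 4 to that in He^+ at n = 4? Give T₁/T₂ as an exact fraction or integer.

T ∝ Z^-2 · n^3
T₁/T₂ = (1/2)^-2 · (4/4)^3 = 4

4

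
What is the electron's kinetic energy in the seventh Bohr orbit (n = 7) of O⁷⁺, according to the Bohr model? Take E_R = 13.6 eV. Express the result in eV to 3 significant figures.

17.8 eV

For a Coulomb orbit the virial theorem gives K = −E_n.
E_n = −E_R·Z²/n², so K = E_R·Z²/n² = 13.6 × 8²/7² = 17.8 eV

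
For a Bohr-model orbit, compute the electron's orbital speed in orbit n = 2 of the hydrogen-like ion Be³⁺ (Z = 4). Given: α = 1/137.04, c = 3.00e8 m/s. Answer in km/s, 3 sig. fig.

4380 km/s

v_n = Zαc/n = 4 × 0.00730 × 3.00e8 / 2
    = 4380 km/s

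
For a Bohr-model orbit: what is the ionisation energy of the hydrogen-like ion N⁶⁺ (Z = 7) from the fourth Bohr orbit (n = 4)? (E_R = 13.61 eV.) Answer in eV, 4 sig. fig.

E_n = −E_R·Z²/n² = −13.61 × 7²/4² eV = -41.68 eV
Ionisation energy = −E_n = 41.68 eV

41.68 eV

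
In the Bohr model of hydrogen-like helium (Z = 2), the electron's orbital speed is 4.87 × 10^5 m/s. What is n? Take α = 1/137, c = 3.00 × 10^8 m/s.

9

v_n = Zαc/n ⇒ n = Zαc/v = 2 × 0.00730 × 3.00 × 10^8 / 4.87 × 10^5 ≈ 8.99
n = 9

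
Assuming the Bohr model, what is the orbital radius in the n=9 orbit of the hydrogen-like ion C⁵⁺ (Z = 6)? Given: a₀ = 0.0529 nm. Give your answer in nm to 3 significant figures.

0.714 nm

r_n = n²a₀/Z = 9² × 0.0529 / 6
    = 81 × 0.0529 / 6 = 0.714 nm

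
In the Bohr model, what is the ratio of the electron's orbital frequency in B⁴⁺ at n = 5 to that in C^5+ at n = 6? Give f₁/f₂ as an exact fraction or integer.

6/5

f ∝ Z^2 · n^-3
f₁/f₂ = (5/6)^2 · (5/6)^-3 = 6/5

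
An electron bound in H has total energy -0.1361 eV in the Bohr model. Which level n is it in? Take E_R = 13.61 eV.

E_n = −E_R Z²/n² ⇒ n² = E_R Z²/(−E_n) = 13.61 × 1² / 0.1361 ≈ 100.00
n = 10

10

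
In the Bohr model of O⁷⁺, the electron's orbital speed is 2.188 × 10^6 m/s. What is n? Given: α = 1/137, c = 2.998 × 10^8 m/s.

v_n = Zαc/n ⇒ n = Zαc/v = 8 × 0.007299 × 2.998 × 10^8 / 2.188 × 10^6 ≈ 8.00
n = 8

8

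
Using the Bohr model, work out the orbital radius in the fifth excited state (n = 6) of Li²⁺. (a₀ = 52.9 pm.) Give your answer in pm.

r_n = n²a₀/Z = 6² × 52.9 / 3
    = 36 × 52.9 / 3 = 635 pm

635 pm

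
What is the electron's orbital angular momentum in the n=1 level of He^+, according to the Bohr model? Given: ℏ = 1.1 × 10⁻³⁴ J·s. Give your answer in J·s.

1.1 × 10⁻³⁴ J·s

L_n = nℏ = 1 × 1.1 × 10⁻³⁴ = 1.1 × 10⁻³⁴ J·s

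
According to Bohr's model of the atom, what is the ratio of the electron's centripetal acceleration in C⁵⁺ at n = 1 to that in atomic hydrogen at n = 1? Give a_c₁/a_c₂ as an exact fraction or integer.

a_c ∝ Z^3 · n^-4
a_c₁/a_c₂ = (6/1)^3 · (1/1)^-4 = 216

216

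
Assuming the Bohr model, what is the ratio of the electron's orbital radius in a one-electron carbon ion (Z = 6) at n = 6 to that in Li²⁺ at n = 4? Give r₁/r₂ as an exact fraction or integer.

9/8

r ∝ Z^-1 · n^2
r₁/r₂ = (6/3)^-1 · (6/4)^2 = 9/8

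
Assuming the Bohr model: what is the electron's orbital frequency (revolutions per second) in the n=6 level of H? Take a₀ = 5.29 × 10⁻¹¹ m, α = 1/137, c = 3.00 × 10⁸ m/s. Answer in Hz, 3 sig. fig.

r = n²a₀/Z = 1.90 × 10⁻⁹ m, v = Zαc/n = 3.65 × 10⁵ m/s
f = v/(2πr) = 3.05 × 10¹³ Hz

3.05 × 10¹³ Hz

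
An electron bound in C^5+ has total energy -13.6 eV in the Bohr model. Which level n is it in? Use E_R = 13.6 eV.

6

E_n = −E_R Z²/n² ⇒ n² = E_R Z²/(−E_n) = 13.6 × 6² / 13.6 ≈ 36.00
n = 6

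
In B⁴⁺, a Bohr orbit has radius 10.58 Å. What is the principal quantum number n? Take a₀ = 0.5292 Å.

10

r_n = n²a₀/Z ⇒ n² = rZ/a₀ = 10.58 × 5 / 0.5292 ≈ 99.96
n = 10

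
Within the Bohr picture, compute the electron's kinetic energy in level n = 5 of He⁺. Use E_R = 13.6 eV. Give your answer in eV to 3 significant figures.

For a Coulomb orbit the virial theorem gives K = −E_n.
E_n = −E_R·Z²/n², so K = E_R·Z²/n² = 13.6 × 2²/5² = 2.18 eV

2.18 eV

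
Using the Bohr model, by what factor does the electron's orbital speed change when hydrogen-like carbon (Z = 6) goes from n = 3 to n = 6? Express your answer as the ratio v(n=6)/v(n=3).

v ∝ Z^1 · n^-1; with Z fixed, v ∝ n^-1.
v(n=6)/v(n=3) = (6/3)^-1 = 1/2

1/2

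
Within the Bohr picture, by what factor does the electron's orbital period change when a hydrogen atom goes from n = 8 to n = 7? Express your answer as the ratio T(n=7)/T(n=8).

343/512

T ∝ Z^-2 · n^3; with Z fixed, T ∝ n^3.
T(n=7)/T(n=8) = (7/8)^3 = 343/512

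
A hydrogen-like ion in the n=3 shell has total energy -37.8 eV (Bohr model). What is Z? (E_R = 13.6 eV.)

E_n = −E_R Z²/n² ⇒ Z² = −E_n n²/E_R = 37.8 × 3² / 13.6 ≈ 25.01
Z = 5

5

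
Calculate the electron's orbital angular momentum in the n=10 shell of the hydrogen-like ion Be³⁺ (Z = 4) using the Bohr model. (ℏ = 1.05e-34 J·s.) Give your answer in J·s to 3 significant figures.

L_n = nℏ = 10 × 1.05e-34 = 1.05e-33 J·s

1.05e-33 J·s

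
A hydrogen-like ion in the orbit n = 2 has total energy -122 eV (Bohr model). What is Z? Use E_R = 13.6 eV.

6

E_n = −E_R Z²/n² ⇒ Z² = −E_n n²/E_R = 122 × 2² / 13.6 ≈ 35.88
Z = 6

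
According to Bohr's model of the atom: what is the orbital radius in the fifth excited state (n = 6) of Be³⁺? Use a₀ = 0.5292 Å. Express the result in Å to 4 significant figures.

r_n = n²a₀/Z = 6² × 0.5292 / 4
    = 36 × 0.5292 / 4 = 4.763 Å

4.763 Å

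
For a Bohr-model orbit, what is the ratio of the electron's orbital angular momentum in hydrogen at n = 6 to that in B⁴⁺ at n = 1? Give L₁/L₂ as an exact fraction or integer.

6

L = nℏ is independent of Z.
L₁/L₂ = n₁/n₂ = 6/1 = 6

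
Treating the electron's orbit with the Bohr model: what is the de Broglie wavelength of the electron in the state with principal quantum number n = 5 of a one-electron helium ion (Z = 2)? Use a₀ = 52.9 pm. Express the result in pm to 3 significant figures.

The Bohr quantisation condition is nλ = 2πr_n.
r_n = n²a₀/Z = 661 pm
λ = 2πr_n/n = 2π·661/5 = 831 pm

831 pm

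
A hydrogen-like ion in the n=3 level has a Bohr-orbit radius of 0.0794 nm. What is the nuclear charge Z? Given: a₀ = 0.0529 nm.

6

r_n = n²a₀/Z ⇒ Z = n²a₀/r = 3² × 0.0529 / 0.0794 ≈ 6.00
Z = 6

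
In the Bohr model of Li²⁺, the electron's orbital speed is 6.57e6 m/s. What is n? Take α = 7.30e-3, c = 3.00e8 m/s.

1

v_n = Zαc/n ⇒ n = Zαc/v = 3 × 0.00730 × 3.00e8 / 6.57e6 ≈ 1.00
n = 1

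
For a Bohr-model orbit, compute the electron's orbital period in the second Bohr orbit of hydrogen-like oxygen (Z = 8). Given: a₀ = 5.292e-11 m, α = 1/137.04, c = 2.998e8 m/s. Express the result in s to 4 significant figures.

r = n²a₀/Z = 2²·5.292e-11/8 = 2.646e-11 m
v = Zαc/n = 8·0.007297·2.998e8/2 = 8.751e6 m/s
T = 2πr/v = 1.900e-17 s

1.900e-17 s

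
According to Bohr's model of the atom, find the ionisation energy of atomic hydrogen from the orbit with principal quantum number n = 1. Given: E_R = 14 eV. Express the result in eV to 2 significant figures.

E_n = −E_R·Z²/n² = −14 × 1²/1² eV = -14 eV
Ionisation energy = −E_n = 14 eV

14 eV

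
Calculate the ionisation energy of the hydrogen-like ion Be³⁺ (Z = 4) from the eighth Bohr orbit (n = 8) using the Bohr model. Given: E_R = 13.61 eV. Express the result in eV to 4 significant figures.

E_n = −E_R·Z²/n² = −13.61 × 4²/8² eV = -3.402 eV
Ionisation energy = −E_n = 3.402 eV

3.402 eV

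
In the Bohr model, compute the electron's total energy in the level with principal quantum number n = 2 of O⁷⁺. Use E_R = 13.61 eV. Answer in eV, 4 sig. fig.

E_n = −E_R·Z²/n² = −13.61 × 8²/2² = -217.8 eV

-217.8 eV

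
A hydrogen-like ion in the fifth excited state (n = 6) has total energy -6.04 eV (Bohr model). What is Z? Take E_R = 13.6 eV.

E_n = −E_R Z²/n² ⇒ Z² = −E_n n²/E_R = 6.04 × 6² / 13.6 ≈ 15.99
Z = 4

4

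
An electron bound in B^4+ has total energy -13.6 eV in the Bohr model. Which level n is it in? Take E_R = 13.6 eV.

E_n = −E_R Z²/n² ⇒ n² = E_R Z²/(−E_n) = 13.6 × 5² / 13.6 ≈ 25.00
n = 5

5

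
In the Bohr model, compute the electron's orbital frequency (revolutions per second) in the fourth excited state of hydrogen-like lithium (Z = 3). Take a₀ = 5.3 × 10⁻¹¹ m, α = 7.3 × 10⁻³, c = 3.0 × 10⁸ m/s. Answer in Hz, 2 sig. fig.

r = n²a₀/Z = 4.4 × 10⁻¹⁰ m, v = Zαc/n = 1.3 × 10⁶ m/s
f = v/(2πr) = 4.7 × 10¹⁴ Hz

4.7 × 10¹⁴ Hz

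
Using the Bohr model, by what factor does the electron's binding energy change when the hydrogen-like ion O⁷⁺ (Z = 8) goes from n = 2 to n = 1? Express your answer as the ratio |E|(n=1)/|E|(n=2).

4

|E| ∝ Z^2 · n^-2; with Z fixed, |E| ∝ n^-2.
|E|(n=1)/|E|(n=2) = (1/2)^-2 = 4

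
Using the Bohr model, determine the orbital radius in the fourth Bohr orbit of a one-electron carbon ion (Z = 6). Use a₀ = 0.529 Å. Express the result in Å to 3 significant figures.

1.41 Å

r_n = n²a₀/Z = 4² × 0.529 / 6
    = 16 × 0.529 / 6 = 1.41 Å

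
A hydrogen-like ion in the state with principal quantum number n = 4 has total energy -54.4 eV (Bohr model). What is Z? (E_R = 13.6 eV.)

E_n = −E_R Z²/n² ⇒ Z² = −E_n n²/E_R = 54.4 × 4² / 13.6 ≈ 64.00
Z = 8

8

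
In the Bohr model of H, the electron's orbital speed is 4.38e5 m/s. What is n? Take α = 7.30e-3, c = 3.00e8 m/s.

v_n = Zαc/n ⇒ n = Zαc/v = 1 × 0.00730 × 3.00e8 / 4.38e5 ≈ 5.00
n = 5

5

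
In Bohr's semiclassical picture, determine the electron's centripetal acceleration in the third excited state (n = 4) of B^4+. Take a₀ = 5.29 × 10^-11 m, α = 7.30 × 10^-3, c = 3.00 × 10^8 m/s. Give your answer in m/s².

4.43 × 10^22 m/s²

r = n²a₀/Z = 1.69 × 10^-10 m, v = Zαc/n = 2.74 × 10^6 m/s
a = v²/r = (2.74 × 10^6)² / 1.69 × 10^-10 = 4.43 × 10^22 m/s²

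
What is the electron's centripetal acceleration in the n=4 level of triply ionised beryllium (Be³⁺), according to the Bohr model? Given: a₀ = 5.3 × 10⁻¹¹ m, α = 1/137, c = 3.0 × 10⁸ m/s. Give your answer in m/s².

2.3 × 10²² m/s²

r = n²a₀/Z = 2.1 × 10⁻¹⁰ m, v = Zαc/n = 2.2 × 10⁶ m/s
a = v²/r = (2.2 × 10⁶)² / 2.1 × 10⁻¹⁰ = 2.3 × 10²² m/s²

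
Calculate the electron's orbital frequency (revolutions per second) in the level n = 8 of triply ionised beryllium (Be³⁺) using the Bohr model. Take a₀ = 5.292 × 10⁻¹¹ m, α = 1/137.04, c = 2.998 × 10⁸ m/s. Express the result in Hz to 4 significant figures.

r = n²a₀/Z = 8.467 × 10⁻¹⁰ m, v = Zαc/n = 1.094 × 10⁶ m/s
f = v/(2πr) = 2.056 × 10¹⁴ Hz

2.056 × 10¹⁴ Hz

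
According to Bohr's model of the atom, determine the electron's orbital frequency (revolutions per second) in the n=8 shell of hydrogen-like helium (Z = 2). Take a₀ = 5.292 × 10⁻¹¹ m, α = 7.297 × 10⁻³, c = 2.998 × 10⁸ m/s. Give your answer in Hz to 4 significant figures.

r = n²a₀/Z = 1.693 × 10⁻⁹ m, v = Zαc/n = 5.469 × 10⁵ m/s
f = v/(2πr) = 5.140 × 10¹³ Hz

5.140 × 10¹³ Hz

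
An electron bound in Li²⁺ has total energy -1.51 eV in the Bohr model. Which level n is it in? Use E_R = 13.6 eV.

9

E_n = −E_R Z²/n² ⇒ n² = E_R Z²/(−E_n) = 13.6 × 3² / 1.51 ≈ 81.06
n = 9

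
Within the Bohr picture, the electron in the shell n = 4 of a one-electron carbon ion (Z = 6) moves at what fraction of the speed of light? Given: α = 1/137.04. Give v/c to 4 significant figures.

0.01095

v_n = Zαc/n, so v/c = Zα/n = 6 × 0.007297 / 4 = 0.01095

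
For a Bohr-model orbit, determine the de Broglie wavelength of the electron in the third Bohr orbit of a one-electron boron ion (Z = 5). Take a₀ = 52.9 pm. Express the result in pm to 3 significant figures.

The Bohr quantisation condition is nλ = 2πr_n.
r_n = n²a₀/Z = 95.2 pm
λ = 2πr_n/n = 2π·95.2/3 = 199 pm

199 pm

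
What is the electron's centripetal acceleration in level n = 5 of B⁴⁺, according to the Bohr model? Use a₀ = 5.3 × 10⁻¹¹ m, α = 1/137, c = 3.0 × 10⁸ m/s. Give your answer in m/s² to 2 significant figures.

1.8 × 10²² m/s²

r = n²a₀/Z = 2.6 × 10⁻¹⁰ m, v = Zαc/n = 2.2 × 10⁶ m/s
a = v²/r = (2.2 × 10⁶)² / 2.6 × 10⁻¹⁰ = 1.8 × 10²² m/s²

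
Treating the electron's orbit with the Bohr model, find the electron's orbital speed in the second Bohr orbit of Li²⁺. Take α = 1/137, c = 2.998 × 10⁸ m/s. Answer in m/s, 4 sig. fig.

3.282 × 10⁶ m/s

v_n = Zαc/n = 3 × 0.007299 × 2.998 × 10⁸ / 2
    = 3.282 × 10⁶ m/s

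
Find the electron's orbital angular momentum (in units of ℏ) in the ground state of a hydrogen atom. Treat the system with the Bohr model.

L_n = nℏ, so L/ℏ = n = 1.

1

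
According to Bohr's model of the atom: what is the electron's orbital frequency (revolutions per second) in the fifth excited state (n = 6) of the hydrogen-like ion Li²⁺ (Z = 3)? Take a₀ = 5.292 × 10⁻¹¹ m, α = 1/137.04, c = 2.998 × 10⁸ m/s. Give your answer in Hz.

r = n²a₀/Z = 6.350 × 10⁻¹⁰ m, v = Zαc/n = 1.094 × 10⁶ m/s
f = v/(2πr) = 2.741 × 10¹⁴ Hz

2.741 × 10¹⁴ Hz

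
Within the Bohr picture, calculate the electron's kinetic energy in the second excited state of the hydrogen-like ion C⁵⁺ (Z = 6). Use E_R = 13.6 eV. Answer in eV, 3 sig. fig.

54.4 eV

For a Coulomb orbit the virial theorem gives K = −E_n.
E_n = −E_R·Z²/n², so K = E_R·Z²/n² = 13.6 × 6²/3² = 54.4 eV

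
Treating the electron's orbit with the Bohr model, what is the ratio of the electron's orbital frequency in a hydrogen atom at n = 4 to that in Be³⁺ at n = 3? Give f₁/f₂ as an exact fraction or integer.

f ∝ Z^2 · n^-3
f₁/f₂ = (1/4)^2 · (4/3)^-3 = 27/1024

27/1024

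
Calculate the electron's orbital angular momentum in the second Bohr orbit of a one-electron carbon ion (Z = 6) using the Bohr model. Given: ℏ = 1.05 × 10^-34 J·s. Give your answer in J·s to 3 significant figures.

2.10 × 10^-34 J·s

L_n = nℏ = 2 × 1.05 × 10^-34 = 2.10 × 10^-34 J·s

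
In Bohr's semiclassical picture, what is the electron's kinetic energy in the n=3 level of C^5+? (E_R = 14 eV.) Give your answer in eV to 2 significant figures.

56 eV

For a Coulomb orbit the virial theorem gives K = −E_n.
E_n = −E_R·Z²/n², so K = E_R·Z²/n² = 14 × 6²/3² = 56 eV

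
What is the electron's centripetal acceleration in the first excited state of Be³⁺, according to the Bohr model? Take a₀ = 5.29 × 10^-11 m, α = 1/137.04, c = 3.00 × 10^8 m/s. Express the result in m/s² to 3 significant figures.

r = n²a₀/Z = 5.29 × 10^-11 m, v = Zαc/n = 4.38 × 10^6 m/s
a = v²/r = (4.38 × 10^6)² / 5.29 × 10^-11 = 3.62 × 10^23 m/s²

3.62 × 10^23 m/s²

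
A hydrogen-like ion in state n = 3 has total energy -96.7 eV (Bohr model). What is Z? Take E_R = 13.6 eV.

8

E_n = −E_R Z²/n² ⇒ Z² = −E_n n²/E_R = 96.7 × 3² / 13.6 ≈ 63.99
Z = 8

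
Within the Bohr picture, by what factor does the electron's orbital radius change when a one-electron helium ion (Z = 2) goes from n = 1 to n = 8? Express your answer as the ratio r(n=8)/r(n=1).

64

r ∝ Z^-1 · n^2; with Z fixed, r ∝ n^2.
r(n=8)/r(n=1) = (8/1)^2 = 64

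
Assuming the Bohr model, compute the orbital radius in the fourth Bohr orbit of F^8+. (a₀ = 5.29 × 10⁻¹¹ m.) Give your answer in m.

9.40 × 10⁻¹¹ m

r_n = n²a₀/Z = 4² × 5.29 × 10⁻¹¹ / 9
    = 16 × 5.29 × 10⁻¹¹ / 9 = 9.40 × 10⁻¹¹ m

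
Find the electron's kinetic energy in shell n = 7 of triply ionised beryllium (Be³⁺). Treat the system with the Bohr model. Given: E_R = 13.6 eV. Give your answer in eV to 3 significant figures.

4.44 eV

For a Coulomb orbit the virial theorem gives K = −E_n.
E_n = −E_R·Z²/n², so K = E_R·Z²/n² = 13.6 × 4²/7² = 4.44 eV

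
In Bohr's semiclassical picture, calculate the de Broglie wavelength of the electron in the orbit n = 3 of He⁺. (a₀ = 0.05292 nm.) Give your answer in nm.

The Bohr quantisation condition is nλ = 2πr_n.
r_n = n²a₀/Z = 0.2381 nm
λ = 2πr_n/n = 2π·0.2381/3 = 0.4988 nm

0.4988 nm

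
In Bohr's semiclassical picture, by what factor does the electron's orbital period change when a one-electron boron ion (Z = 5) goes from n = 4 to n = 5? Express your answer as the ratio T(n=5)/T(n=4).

125/64

T ∝ Z^-2 · n^3; with Z fixed, T ∝ n^3.
T(n=5)/T(n=4) = (5/4)^3 = 125/64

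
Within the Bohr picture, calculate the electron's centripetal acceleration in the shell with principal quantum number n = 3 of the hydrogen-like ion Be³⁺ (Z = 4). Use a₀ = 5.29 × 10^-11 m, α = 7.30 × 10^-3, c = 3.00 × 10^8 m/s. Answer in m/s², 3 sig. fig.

7.16 × 10^22 m/s²

r = n²a₀/Z = 1.19 × 10^-10 m, v = Zαc/n = 2.92 × 10^6 m/s
a = v²/r = (2.92 × 10^6)² / 1.19 × 10^-10 = 7.16 × 10^22 m/s²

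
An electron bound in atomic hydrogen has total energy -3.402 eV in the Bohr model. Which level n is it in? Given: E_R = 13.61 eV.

2

E_n = −E_R Z²/n² ⇒ n² = E_R Z²/(−E_n) = 13.61 × 1² / 3.402 ≈ 4.00
n = 2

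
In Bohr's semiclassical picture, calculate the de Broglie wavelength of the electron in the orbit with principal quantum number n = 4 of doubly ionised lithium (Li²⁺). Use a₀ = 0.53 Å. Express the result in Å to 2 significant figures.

The Bohr quantisation condition is nλ = 2πr_n.
r_n = n²a₀/Z = 2.8 Å
λ = 2πr_n/n = 2π·2.8/4 = 4.4 Å

4.4 Å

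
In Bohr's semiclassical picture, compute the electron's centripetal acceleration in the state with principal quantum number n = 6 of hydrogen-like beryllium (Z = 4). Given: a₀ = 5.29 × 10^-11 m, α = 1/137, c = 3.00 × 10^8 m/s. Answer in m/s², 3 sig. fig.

4.48 × 10^21 m/s²

r = n²a₀/Z = 4.76 × 10^-10 m, v = Zαc/n = 1.46 × 10^6 m/s
a = v²/r = (1.46 × 10^6)² / 4.76 × 10^-10 = 4.48 × 10^21 m/s²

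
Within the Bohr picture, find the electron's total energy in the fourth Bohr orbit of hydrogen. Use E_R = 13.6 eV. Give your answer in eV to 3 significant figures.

E_n = −E_R·Z²/n² = −13.6 × 1²/4² = -0.850 eV

-0.850 eV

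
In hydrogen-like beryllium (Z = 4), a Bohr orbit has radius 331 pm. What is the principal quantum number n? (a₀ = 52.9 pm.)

r_n = n²a₀/Z ⇒ n² = rZ/a₀ = 331 × 4 / 52.9 ≈ 25.03
n = 5

5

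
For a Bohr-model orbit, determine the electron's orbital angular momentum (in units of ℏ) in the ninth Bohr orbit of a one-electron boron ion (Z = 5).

L_n = nℏ, so L/ℏ = n = 9.

9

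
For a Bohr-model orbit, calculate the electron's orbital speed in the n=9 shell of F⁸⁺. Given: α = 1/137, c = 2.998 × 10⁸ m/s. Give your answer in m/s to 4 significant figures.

2.188 × 10⁶ m/s

v_n = Zαc/n = 9 × 0.007299 × 2.998 × 10⁸ / 9
    = 2.188 × 10⁶ m/s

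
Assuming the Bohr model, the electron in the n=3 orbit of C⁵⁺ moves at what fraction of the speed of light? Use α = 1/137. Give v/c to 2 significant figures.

0.015

v_n = Zαc/n, so v/c = Zα/n = 6 × 0.0073 / 3 = 0.015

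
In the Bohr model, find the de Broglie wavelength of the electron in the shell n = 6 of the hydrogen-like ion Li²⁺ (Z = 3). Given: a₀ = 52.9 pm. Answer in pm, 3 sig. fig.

The Bohr quantisation condition is nλ = 2πr_n.
r_n = n²a₀/Z = 635 pm
λ = 2πr_n/n = 2π·635/6 = 665 pm

665 pm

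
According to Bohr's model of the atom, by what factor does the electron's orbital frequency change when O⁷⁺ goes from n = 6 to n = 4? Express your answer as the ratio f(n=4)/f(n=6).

f ∝ Z^2 · n^-3; with Z fixed, f ∝ n^-3.
f(n=4)/f(n=6) = (4/6)^-3 = 27/8

27/8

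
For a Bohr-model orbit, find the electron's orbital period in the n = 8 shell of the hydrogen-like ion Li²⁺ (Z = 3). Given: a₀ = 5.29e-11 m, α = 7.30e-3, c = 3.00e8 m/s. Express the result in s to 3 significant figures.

8.63e-15 s

r = n²a₀/Z = 8²·5.29e-11/3 = 1.13e-9 m
v = Zαc/n = 3·0.00730·3.00e8/8 = 8.21e5 m/s
T = 2πr/v = 8.63e-15 s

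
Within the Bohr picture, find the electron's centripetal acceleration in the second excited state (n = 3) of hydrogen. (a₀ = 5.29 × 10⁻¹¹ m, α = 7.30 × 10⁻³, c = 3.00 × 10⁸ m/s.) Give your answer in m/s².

1.12 × 10²¹ m/s²

r = n²a₀/Z = 4.76 × 10⁻¹⁰ m, v = Zαc/n = 7.30 × 10⁵ m/s
a = v²/r = (7.30 × 10⁵)² / 4.76 × 10⁻¹⁰ = 1.12 × 10²¹ m/s²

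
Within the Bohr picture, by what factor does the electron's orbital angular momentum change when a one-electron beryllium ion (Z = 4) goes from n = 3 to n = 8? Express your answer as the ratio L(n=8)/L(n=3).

L = nℏ depends only on n, so L ∝ n.
L(n=8)/L(n=3) = (8/3)^1 = 8/3

8/3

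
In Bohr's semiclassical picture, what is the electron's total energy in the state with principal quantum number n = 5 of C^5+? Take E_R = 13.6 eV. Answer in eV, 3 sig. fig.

-19.6 eV

E_n = −E_R·Z²/n² = −13.6 × 6²/5² = -19.6 eV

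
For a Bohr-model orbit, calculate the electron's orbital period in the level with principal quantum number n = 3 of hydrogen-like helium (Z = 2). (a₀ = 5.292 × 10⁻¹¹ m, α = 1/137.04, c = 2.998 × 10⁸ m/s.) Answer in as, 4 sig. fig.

1026 as

r = n²a₀/Z = 3²·5.292 × 10⁻¹¹/2 = 2.381 × 10⁻¹⁰ m
v = Zαc/n = 2·0.007297·2.998 × 10⁸/3 = 1.458 × 10⁶ m/s
T = 2πr/v = 1.026 × 10⁻¹⁵ s = 1026 as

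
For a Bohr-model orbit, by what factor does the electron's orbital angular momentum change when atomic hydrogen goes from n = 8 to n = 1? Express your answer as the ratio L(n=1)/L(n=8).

L = nℏ depends only on n, so L ∝ n.
L(n=1)/L(n=8) = (1/8)^1 = 1/8

1/8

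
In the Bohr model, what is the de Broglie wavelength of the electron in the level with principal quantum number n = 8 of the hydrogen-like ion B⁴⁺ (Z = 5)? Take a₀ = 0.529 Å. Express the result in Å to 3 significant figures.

The Bohr quantisation condition is nλ = 2πr_n.
r_n = n²a₀/Z = 6.77 Å
λ = 2πr_n/n = 2π·6.77/8 = 5.32 Å

5.32 Å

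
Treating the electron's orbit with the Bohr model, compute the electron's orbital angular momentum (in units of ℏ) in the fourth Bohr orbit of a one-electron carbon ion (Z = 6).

4

L_n = nℏ, so L/ℏ = n = 4.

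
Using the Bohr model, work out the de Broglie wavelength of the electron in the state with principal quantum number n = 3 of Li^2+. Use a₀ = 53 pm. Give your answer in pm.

330 pm

The Bohr quantisation condition is nλ = 2πr_n.
r_n = n²a₀/Z = 160 pm
λ = 2πr_n/n = 2π·160/3 = 330 pm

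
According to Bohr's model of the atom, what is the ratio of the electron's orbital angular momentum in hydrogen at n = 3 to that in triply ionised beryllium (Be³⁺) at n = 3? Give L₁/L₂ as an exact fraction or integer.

L = nℏ is independent of Z.
L₁/L₂ = n₁/n₂ = 3/3 = 1

1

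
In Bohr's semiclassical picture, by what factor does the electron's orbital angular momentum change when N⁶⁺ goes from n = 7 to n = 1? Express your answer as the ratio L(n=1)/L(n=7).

L = nℏ depends only on n, so L ∝ n.
L(n=1)/L(n=7) = (1/7)^1 = 1/7

1/7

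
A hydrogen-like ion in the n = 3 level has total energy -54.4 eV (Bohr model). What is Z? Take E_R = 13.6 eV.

E_n = −E_R Z²/n² ⇒ Z² = −E_n n²/E_R = 54.4 × 3² / 13.6 ≈ 36.00
Z = 6

6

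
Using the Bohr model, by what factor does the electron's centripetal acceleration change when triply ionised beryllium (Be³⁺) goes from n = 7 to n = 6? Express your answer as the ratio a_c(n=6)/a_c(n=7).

2401/1296

a_c ∝ Z^3 · n^-4; with Z fixed, a_c ∝ n^-4.
a_c(n=6)/a_c(n=7) = (6/7)^-4 = 2401/1296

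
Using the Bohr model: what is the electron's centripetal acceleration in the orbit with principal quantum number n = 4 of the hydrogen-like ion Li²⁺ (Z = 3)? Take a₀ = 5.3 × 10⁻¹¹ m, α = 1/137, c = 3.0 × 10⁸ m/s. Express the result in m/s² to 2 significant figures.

r = n²a₀/Z = 2.8 × 10⁻¹⁰ m, v = Zαc/n = 1.6 × 10⁶ m/s
a = v²/r = (1.6 × 10⁶)² / 2.8 × 10⁻¹⁰ = 9.5 × 10²¹ m/s²

9.5 × 10²¹ m/s²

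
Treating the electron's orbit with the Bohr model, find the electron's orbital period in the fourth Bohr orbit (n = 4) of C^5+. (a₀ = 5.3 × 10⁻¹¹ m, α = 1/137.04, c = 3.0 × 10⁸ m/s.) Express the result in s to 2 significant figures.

r = n²a₀/Z = 4²·5.3 × 10⁻¹¹/6 = 1.4 × 10⁻¹⁰ m
v = Zαc/n = 6·0.0073·3.0 × 10⁸/4 = 3.3 × 10⁶ m/s
T = 2πr/v = 2.7 × 10⁻¹⁶ s

2.7 × 10⁻¹⁶ s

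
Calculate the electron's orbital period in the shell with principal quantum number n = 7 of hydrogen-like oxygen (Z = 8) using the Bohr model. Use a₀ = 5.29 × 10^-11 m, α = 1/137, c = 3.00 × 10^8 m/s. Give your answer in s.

8.13 × 10^-16 s

r = n²a₀/Z = 7²·5.29 × 10^-11/8 = 3.24 × 10^-10 m
v = Zαc/n = 8·0.00730·3.00 × 10^8/7 = 2.50 × 10^6 m/s
T = 2πr/v = 8.13 × 10^-16 s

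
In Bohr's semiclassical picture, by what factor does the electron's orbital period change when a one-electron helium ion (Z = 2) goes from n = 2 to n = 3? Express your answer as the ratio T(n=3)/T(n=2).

T ∝ Z^-2 · n^3; with Z fixed, T ∝ n^3.
T(n=3)/T(n=2) = (3/2)^3 = 27/8

27/8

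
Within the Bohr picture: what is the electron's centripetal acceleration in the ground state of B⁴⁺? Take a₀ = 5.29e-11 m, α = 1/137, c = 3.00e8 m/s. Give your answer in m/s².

r = n²a₀/Z = 1.06e-11 m, v = Zαc/n = 1.09e7 m/s
a = v²/r = (1.09e7)² / 1.06e-11 = 1.13e25 m/s²

1.13e25 m/s²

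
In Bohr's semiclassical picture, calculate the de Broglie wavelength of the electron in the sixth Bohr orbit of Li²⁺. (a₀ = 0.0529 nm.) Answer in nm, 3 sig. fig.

The Bohr quantisation condition is nλ = 2πr_n.
r_n = n²a₀/Z = 0.635 nm
λ = 2πr_n/n = 2π·0.635/6 = 0.665 nm

0.665 nm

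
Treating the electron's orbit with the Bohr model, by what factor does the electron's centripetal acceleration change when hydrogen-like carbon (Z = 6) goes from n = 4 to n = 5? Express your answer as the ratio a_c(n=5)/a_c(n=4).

256/625

a_c ∝ Z^3 · n^-4; with Z fixed, a_c ∝ n^-4.
a_c(n=5)/a_c(n=4) = (5/4)^-4 = 256/625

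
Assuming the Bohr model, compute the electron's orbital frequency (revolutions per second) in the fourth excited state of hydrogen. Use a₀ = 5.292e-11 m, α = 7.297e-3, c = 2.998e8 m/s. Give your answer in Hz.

5.263e13 Hz

r = n²a₀/Z = 1.323e-9 m, v = Zαc/n = 4.375e5 m/s
f = v/(2πr) = 5.263e13 Hz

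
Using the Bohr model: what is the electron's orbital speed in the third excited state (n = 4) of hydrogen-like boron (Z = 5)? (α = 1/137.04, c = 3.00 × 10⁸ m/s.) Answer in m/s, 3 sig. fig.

2.74 × 10⁶ m/s

v_n = Zαc/n = 5 × 0.00730 × 3.00 × 10⁸ / 4
    = 2.74 × 10⁶ m/s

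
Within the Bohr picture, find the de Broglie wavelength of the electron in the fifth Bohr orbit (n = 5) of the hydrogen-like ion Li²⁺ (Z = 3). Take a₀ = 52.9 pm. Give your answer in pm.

554 pm

The Bohr quantisation condition is nλ = 2πr_n.
r_n = n²a₀/Z = 441 pm
λ = 2πr_n/n = 2π·441/5 = 554 pm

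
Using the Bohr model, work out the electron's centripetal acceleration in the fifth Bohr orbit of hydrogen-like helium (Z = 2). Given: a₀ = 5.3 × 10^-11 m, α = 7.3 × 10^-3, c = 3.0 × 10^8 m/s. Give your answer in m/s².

1.2 × 10^21 m/s²

r = n²a₀/Z = 6.6 × 10^-10 m, v = Zαc/n = 8.8 × 10^5 m/s
a = v²/r = (8.8 × 10^5)² / 6.6 × 10^-10 = 1.2 × 10^21 m/s²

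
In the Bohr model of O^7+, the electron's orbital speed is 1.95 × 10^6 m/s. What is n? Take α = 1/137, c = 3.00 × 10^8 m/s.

9

v_n = Zαc/n ⇒ n = Zαc/v = 8 × 0.00730 × 3.00 × 10^8 / 1.95 × 10^6 ≈ 8.98
n = 9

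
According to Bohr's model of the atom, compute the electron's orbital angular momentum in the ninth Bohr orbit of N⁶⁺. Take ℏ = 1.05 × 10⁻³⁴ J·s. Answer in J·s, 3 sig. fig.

L_n = nℏ = 9 × 1.05 × 10⁻³⁴ = 9.45 × 10⁻³⁴ J·s

9.45 × 10⁻³⁴ J·s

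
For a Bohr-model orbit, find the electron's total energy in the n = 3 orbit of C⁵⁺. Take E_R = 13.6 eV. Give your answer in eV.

-54.4 eV

E_n = −E_R·Z²/n² = −13.6 × 6²/3² = -54.4 eV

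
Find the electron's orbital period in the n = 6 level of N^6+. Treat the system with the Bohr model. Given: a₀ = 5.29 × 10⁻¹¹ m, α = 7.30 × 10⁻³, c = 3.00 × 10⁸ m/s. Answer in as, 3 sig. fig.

r = n²a₀/Z = 6²·5.29 × 10⁻¹¹/7 = 2.72 × 10⁻¹⁰ m
v = Zαc/n = 7·0.00730·3.00 × 10⁸/6 = 2.56 × 10⁶ m/s
T = 2πr/v = 6.69 × 10⁻¹⁶ s = 669 as

669 as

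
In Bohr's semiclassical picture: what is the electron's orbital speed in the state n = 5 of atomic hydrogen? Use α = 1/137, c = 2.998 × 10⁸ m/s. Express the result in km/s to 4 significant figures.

437.7 km/s

v_n = Zαc/n = 1 × 0.007299 × 2.998 × 10⁸ / 5
    = 437.7 km/s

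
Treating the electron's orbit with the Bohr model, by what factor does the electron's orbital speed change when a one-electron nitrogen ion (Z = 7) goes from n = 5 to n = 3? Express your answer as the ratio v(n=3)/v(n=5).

5/3

v ∝ Z^1 · n^-1; with Z fixed, v ∝ n^-1.
v(n=3)/v(n=5) = (3/5)^-1 = 5/3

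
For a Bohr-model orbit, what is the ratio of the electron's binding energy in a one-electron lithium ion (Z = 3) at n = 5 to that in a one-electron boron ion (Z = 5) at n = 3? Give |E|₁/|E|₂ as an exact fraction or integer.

81/625

|E| ∝ Z^2 · n^-2
|E|₁/|E|₂ = (3/5)^2 · (5/3)^-2 = 81/625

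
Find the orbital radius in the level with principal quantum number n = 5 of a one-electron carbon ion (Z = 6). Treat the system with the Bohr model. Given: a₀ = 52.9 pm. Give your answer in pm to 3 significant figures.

r_n = n²a₀/Z = 5² × 52.9 / 6
    = 25 × 52.9 / 6 = 220 pm

220 pm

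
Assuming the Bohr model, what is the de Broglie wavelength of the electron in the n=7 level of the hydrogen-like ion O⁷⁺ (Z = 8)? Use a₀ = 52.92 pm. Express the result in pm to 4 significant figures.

The Bohr quantisation condition is nλ = 2πr_n.
r_n = n²a₀/Z = 324.1 pm
λ = 2πr_n/n = 2π·324.1/7 = 290.9 pm

290.9 pm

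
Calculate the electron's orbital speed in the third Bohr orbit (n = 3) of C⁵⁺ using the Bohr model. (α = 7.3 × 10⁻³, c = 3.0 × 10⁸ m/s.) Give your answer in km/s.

4400 km/s

v_n = Zαc/n = 6 × 0.0073 × 3.0 × 10⁸ / 3
    = 4400 km/s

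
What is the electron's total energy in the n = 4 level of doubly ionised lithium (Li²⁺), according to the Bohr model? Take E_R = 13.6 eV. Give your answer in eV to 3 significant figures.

E_n = −E_R·Z²/n² = −13.6 × 3²/4² = -7.65 eV

-7.65 eV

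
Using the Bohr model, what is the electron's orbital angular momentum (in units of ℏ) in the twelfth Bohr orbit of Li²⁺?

L_n = nℏ, so L/ℏ = n = 12.

12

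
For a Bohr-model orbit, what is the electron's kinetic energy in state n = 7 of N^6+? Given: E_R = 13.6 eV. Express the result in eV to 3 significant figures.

For a Coulomb orbit the virial theorem gives K = −E_n.
E_n = −E_R·Z²/n², so K = E_R·Z²/n² = 13.6 × 7²/7² = 13.6 eV

13.6 eV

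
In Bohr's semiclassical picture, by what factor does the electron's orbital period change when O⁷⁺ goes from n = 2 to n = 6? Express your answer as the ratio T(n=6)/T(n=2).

27

T ∝ Z^-2 · n^3; with Z fixed, T ∝ n^3.
T(n=6)/T(n=2) = (6/2)^3 = 27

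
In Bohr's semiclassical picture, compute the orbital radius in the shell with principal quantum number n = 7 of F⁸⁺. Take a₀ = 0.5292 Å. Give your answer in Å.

r_n = n²a₀/Z = 7² × 0.5292 / 9
    = 49 × 0.5292 / 9 = 2.881 Å

2.881 Å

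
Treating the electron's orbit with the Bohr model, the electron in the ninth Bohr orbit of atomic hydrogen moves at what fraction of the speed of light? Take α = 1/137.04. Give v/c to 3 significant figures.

0.000811

v_n = Zαc/n, so v/c = Zα/n = 1 × 0.00730 / 9 = 0.000811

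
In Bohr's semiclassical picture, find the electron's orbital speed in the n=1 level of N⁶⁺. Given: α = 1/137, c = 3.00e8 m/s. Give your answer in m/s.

v_n = Zαc/n = 7 × 0.00730 × 3.00e8 / 1
    = 1.53e7 m/s

1.53e7 m/s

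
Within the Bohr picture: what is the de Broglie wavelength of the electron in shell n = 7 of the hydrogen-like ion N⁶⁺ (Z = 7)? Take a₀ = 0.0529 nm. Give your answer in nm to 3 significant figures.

The Bohr quantisation condition is nλ = 2πr_n.
r_n = n²a₀/Z = 0.370 nm
λ = 2πr_n/n = 2π·0.370/7 = 0.332 nm

0.332 nm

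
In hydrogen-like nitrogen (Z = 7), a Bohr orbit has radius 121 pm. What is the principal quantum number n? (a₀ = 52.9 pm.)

4

r_n = n²a₀/Z ⇒ n² = rZ/a₀ = 121 × 7 / 52.9 ≈ 16.01
n = 4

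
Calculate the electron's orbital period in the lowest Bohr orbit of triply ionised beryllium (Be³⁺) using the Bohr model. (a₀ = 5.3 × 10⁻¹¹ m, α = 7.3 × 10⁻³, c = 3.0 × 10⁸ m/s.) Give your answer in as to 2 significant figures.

9.5 as

r = n²a₀/Z = 1²·5.3 × 10⁻¹¹/4 = 1.3 × 10⁻¹¹ m
v = Zαc/n = 4·0.0073·3.0 × 10⁸/1 = 8.8 × 10⁶ m/s
T = 2πr/v = 9.5 × 10⁻¹⁸ s = 9.5 as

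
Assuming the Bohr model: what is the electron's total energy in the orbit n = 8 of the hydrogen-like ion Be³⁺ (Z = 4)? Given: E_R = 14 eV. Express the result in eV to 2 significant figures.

E_n = −E_R·Z²/n² = −14 × 4²/8² = -3.5 eV

-3.5 eV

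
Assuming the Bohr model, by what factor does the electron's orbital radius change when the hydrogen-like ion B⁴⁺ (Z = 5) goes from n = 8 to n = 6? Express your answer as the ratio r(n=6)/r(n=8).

r ∝ Z^-1 · n^2; with Z fixed, r ∝ n^2.
r(n=6)/r(n=8) = (6/8)^2 = 9/16

9/16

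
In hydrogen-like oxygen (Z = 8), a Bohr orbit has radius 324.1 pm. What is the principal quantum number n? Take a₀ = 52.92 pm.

r_n = n²a₀/Z ⇒ n² = rZ/a₀ = 324.1 × 8 / 52.92 ≈ 48.99
n = 7

7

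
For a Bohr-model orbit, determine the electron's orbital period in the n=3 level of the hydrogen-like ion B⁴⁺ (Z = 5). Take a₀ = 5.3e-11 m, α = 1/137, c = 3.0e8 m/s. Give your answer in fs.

r = n²a₀/Z = 3²·5.3e-11/5 = 9.5e-11 m
v = Zαc/n = 5·0.0073·3.0e8/3 = 3.6e6 m/s
T = 2πr/v = 1.6e-16 s = 0.16 fs

0.16 fs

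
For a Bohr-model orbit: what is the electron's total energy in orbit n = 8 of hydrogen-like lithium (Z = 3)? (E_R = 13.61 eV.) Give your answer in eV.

E_n = −E_R·Z²/n² = −13.61 × 3²/8² = -1.914 eV

-1.914 eV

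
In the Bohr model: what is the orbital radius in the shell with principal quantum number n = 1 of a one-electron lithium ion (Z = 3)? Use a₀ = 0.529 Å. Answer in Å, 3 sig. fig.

r_n = n²a₀/Z = 1² × 0.529 / 3
    = 1 × 0.529 / 3 = 0.176 Å

0.176 Å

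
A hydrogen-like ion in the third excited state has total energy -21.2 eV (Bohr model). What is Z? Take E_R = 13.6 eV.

E_n = −E_R Z²/n² ⇒ Z² = −E_n n²/E_R = 21.2 × 4² / 13.6 ≈ 24.94
Z = 5

5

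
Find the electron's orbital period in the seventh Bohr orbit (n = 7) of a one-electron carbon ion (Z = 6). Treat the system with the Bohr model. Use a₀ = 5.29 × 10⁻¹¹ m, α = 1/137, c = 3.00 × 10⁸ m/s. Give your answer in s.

1.45 × 10⁻¹⁵ s

r = n²a₀/Z = 7²·5.29 × 10⁻¹¹/6 = 4.32 × 10⁻¹⁰ m
v = Zαc/n = 6·0.00730·3.00 × 10⁸/7 = 1.88 × 10⁶ m/s
T = 2πr/v = 1.45 × 10⁻¹⁵ s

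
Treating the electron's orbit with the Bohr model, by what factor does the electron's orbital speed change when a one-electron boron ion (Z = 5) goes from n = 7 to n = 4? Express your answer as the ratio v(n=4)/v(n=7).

7/4

v ∝ Z^1 · n^-1; with Z fixed, v ∝ n^-1.
v(n=4)/v(n=7) = (4/7)^-1 = 7/4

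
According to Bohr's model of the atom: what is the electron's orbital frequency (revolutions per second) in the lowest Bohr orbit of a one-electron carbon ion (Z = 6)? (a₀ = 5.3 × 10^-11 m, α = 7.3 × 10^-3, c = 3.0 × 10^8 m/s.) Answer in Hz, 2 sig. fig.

2.4 × 10^17 Hz

r = n²a₀/Z = 8.8 × 10^-12 m, v = Zαc/n = 1.3 × 10^7 m/s
f = v/(2πr) = 2.4 × 10^17 Hz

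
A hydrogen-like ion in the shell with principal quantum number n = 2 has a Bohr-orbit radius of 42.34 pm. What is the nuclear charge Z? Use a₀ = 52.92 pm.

r_n = n²a₀/Z ⇒ Z = n²a₀/r = 2² × 52.92 / 42.34 ≈ 5.00
Z = 5

5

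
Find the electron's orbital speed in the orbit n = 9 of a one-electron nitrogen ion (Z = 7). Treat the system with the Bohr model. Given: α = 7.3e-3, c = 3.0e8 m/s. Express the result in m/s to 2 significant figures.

v_n = Zαc/n = 7 × 0.0073 × 3.0e8 / 9
    = 1.7e6 m/s

1.7e6 m/s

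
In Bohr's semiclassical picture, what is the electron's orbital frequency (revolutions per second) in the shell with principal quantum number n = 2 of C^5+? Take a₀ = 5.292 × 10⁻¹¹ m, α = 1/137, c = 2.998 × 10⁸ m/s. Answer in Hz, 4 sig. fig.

r = n²a₀/Z = 3.528 × 10⁻¹¹ m, v = Zαc/n = 6.565 × 10⁶ m/s
f = v/(2πr) = 2.962 × 10¹⁶ Hz

2.962 × 10¹⁶ Hz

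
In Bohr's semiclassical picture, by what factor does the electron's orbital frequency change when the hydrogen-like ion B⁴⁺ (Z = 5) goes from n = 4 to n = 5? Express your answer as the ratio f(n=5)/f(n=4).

f ∝ Z^2 · n^-3; with Z fixed, f ∝ n^-3.
f(n=5)/f(n=4) = (5/4)^-3 = 64/125

64/125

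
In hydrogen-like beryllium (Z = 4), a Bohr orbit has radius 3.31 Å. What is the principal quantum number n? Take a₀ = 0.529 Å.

5

r_n = n²a₀/Z ⇒ n² = rZ/a₀ = 3.31 × 4 / 0.529 ≈ 25.03
n = 5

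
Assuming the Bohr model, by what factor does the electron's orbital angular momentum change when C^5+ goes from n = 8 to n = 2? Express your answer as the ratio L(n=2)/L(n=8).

1/4

L = nℏ depends only on n, so L ∝ n.
L(n=2)/L(n=8) = (2/8)^1 = 1/4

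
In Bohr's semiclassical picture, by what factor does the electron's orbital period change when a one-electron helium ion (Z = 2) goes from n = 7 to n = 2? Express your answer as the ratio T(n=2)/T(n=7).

T ∝ Z^-2 · n^3; with Z fixed, T ∝ n^3.
T(n=2)/T(n=7) = (2/7)^3 = 8/343

8/343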